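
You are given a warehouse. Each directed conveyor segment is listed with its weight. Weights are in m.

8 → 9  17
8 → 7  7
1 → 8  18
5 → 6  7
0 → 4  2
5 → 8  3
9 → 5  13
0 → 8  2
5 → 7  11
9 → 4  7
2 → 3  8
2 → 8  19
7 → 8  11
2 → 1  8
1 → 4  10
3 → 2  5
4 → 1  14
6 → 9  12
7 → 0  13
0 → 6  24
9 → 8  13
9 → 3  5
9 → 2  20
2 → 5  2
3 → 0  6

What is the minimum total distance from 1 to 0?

38 m

Enumerating some paths:
1–8–7–0: 18+7+13 = 38
1–8–9–3–0: 18+17+5+6 = 46
Cheapest is 1–8–7–0 at 38 m.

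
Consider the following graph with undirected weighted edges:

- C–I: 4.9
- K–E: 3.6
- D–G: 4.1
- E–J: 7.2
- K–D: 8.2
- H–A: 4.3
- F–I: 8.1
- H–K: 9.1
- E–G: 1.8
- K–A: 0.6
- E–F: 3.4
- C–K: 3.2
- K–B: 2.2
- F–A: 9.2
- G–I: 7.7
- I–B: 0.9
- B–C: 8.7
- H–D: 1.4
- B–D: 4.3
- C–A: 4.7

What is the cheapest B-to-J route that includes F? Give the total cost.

19.6

Shortest B→F: B–I–F = 9
Best F to J: F–E–J costing 10.6
Total via F: 9 + 10.6 = 19.6.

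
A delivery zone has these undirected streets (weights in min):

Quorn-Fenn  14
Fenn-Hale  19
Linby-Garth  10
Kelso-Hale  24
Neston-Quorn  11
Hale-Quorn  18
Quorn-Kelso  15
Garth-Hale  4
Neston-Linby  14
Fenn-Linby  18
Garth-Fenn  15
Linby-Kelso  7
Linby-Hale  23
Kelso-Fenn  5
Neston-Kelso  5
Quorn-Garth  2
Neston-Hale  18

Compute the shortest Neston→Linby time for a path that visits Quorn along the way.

23 min

Best Neston to Quorn: Neston–Quorn costing 11
Best Quorn to Linby: Quorn–Garth–Linby costing 12
Total via Quorn: 11 + 12 = 23 min.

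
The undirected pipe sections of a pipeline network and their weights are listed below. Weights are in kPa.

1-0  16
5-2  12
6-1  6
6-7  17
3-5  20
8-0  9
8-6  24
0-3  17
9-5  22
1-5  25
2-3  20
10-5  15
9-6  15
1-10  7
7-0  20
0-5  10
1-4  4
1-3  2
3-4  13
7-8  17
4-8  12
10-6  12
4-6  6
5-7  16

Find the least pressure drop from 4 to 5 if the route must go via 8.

31 kPa

Shortest 4→8: 4 → 8 = 12
Shortest 8→5: 8 → 0 → 5 = 19
Total via 8: 12 + 19 = 31 kPa.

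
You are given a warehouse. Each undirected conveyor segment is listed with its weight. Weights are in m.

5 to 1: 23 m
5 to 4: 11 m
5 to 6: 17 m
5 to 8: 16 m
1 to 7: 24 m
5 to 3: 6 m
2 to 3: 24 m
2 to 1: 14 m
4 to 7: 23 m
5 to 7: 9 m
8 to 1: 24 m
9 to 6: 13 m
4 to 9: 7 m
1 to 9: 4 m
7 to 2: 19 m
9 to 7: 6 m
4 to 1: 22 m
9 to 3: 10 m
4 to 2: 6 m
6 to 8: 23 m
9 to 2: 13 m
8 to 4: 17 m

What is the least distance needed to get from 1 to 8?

24 m

Running Dijkstra from 1:
1: 0
9: 4  (via 1)
7: 10  (via 9)
4: 11  (via 9)
2: 14  (via 1)
3: 14  (via 9)
6: 17  (via 9)
5: 19  (via 7)
8: 24  (via 1)
Shortest route: 1 → 8 = 24 m.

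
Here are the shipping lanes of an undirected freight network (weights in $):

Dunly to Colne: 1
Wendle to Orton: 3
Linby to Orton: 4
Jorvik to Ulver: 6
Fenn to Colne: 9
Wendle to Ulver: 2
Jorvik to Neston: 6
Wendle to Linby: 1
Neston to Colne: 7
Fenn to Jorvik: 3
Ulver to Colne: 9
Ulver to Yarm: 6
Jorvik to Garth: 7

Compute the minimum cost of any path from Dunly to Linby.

Running Dijkstra from Dunly:
Dunly: 0
Colne: 1  (via Dunly)
Neston: 8  (via Colne)
Ulver: 10  (via Colne)
Fenn: 10  (via Colne)
Wendle: 12  (via Ulver)
Jorvik: 13  (via Fenn)
Linby: 13  (via Wendle)
Shortest route: Dunly → Colne → Ulver → Wendle → Linby = $13.

$13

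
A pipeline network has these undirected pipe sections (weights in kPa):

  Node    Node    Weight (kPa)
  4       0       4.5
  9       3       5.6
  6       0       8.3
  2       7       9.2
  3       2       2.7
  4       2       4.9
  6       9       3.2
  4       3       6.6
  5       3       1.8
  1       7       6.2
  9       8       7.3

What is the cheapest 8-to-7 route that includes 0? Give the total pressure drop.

Shortest 8→0: 8 → 9 → 6 → 0 = 18.8
Shortest 0→7: 0 → 4 → 2 → 7 = 18.6
Total via 0: 18.8 + 18.6 = 37.4 kPa.

37.4 kPa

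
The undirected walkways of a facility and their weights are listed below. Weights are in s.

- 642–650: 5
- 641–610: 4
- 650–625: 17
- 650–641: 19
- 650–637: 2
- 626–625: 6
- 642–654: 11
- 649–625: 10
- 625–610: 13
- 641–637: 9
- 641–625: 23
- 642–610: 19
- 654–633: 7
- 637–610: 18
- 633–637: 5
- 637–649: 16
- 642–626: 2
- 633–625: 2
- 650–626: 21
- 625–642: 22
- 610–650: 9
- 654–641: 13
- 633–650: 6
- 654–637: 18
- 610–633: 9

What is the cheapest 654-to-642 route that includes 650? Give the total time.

18 s

Best 654 to 650: 654 → 633 → 650 costing 13
Shortest 650→642: 650 → 642 = 5
Total via 650: 13 + 5 = 18 s.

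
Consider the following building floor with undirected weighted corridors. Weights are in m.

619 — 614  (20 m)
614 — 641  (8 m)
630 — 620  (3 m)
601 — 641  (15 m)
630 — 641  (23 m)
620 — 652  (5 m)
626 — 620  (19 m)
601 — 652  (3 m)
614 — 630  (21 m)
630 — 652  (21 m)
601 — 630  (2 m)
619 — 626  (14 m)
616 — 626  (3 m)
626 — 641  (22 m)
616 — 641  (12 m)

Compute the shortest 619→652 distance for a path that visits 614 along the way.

46 m

Best 619 to 614: 619 → 614 costing 20
Shortest 614→652: 614 → 641 → 601 → 652 = 26
Total via 614: 20 + 26 = 46 m.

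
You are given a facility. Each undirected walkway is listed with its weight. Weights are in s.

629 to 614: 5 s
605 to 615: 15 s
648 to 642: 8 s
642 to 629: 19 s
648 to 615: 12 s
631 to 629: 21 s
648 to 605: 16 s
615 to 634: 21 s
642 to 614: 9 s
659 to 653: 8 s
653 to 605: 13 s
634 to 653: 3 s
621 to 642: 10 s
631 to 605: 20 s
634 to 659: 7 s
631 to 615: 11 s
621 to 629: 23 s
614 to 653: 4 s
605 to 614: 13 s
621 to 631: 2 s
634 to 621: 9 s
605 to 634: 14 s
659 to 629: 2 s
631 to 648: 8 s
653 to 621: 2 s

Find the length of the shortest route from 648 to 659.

Running Dijkstra from 648:
648: 0
642: 8  (via 648)
631: 8  (via 648)
621: 10  (via 631)
653: 12  (via 621)
615: 12  (via 648)
634: 15  (via 653)
614: 16  (via 653)
605: 16  (via 648)
659: 20  (via 653)
Shortest route: 648 → 631 → 621 → 653 → 659 = 20 s.

20 s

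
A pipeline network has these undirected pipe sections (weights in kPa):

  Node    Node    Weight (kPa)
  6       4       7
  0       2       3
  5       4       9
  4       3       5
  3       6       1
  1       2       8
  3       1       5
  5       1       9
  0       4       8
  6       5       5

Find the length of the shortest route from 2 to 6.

14 kPa

Enumerating some paths:
2–1–5–6: 8+9+5 = 22
2–0–4–6: 3+8+7 = 18
2–0–4–3–6: 3+8+5+1 = 17
2–1–3–6: 8+5+1 = 14
Cheapest is 2–1–3–6 at 14 kPa.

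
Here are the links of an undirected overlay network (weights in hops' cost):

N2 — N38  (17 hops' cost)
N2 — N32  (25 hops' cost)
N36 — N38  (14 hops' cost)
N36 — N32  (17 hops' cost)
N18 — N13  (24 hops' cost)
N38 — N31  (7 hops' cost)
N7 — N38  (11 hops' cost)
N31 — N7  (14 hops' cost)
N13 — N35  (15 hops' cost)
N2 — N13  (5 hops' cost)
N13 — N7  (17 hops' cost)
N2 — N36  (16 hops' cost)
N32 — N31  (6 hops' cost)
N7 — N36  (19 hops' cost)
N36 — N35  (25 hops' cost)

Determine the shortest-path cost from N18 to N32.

54 hops' cost

Compare a few routes:
N18–N13–N7–N31–N32: 24+17+14+6 = 61
N18–N13–N2–N38–N31–N32: 24+5+17+7+6 = 59
N18–N13–N2–N32: 24+5+25 = 54
The minimum is 54 hops' cost via N18–N13–N2–N32.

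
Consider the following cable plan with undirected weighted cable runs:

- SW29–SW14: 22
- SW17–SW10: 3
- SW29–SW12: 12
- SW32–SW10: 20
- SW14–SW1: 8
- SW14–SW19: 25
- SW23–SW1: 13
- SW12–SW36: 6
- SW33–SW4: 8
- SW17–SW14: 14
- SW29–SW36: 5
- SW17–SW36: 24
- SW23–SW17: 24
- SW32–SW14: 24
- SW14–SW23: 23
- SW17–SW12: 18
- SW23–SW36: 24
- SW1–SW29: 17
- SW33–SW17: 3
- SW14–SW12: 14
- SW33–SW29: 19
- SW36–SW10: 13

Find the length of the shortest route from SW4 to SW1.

Shortest distances from SW4:
SW4: 0
SW33: 8  (via SW4)
SW17: 11  (via SW33)
SW10: 14  (via SW17)
SW14: 25  (via SW17)
SW36: 27  (via SW10)
SW29: 27  (via SW33)
SW12: 29  (via SW17)
SW1: 33  (via SW14)
Shortest route: SW4–SW33–SW17–SW14–SW1 = 33.

33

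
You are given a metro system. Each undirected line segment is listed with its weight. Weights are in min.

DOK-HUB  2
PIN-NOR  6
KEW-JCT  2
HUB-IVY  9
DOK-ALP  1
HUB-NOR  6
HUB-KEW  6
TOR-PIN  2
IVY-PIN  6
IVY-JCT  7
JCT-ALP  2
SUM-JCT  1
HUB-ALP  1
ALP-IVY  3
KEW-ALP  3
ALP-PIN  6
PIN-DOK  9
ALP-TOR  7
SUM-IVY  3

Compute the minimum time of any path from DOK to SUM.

Settle nodes by increasing distance from DOK:
DOK: 0
ALP: 1  (via DOK)
HUB: 2  (via DOK)
JCT: 3  (via ALP)
IVY: 4  (via ALP)
KEW: 4  (via ALP)
SUM: 4  (via JCT)
Shortest route: DOK–ALP–JCT–SUM = 4 min.

4 min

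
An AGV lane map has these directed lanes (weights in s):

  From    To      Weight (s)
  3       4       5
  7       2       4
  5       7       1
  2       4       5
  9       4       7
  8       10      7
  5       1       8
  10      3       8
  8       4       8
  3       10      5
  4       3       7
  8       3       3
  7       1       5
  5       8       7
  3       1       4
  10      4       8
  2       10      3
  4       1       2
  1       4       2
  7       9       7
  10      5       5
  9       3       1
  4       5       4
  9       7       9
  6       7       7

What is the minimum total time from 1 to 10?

14 s

Settle nodes by increasing distance from 1:
1: 0
4: 2  (via 1)
5: 6  (via 4)
7: 7  (via 5)
3: 9  (via 4)
2: 11  (via 7)
8: 13  (via 5)
9: 14  (via 7)
10: 14  (via 3)
Shortest route: 1 → 4 → 3 → 10 = 14 s.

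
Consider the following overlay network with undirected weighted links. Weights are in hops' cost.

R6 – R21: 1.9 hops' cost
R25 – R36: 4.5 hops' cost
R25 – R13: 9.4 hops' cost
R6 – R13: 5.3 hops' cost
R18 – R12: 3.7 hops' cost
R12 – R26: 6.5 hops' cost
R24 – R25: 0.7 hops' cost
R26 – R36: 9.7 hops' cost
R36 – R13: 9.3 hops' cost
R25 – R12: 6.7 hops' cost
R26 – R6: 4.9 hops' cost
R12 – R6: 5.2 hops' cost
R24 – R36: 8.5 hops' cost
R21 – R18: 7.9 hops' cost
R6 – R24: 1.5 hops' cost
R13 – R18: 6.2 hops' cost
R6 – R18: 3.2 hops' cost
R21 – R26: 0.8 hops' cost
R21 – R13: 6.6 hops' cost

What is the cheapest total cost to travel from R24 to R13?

Settle nodes by increasing distance from R24:
R24: 0
R25: 0.7  (via R24)
R6: 1.5  (via R24)
R21: 3.4  (via R6)
R26: 4.2  (via R21)
R18: 4.7  (via R6)
R36: 5.2  (via R25)
R12: 6.7  (via R6)
R13: 6.8  (via R6)
Shortest route: R24 → R6 → R13 = 6.8 hops' cost.

6.8 hops' cost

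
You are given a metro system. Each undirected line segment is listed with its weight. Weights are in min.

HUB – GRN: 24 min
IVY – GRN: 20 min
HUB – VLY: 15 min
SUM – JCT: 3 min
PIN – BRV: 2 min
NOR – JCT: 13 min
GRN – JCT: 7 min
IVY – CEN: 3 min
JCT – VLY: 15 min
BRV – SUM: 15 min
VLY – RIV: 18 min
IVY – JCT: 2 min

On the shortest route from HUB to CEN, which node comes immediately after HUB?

VLY

Enumerating some paths:
HUB - GRN - IVY - CEN: 24+20+3 = 47
HUB - VLY - JCT - IVY - CEN: 15+15+2+3 = 35
HUB - GRN - JCT - IVY - CEN: 24+7+2+3 = 36
Cheapest is HUB - VLY - JCT - IVY - CEN at 35 min.
So from HUB the first move is to VLY.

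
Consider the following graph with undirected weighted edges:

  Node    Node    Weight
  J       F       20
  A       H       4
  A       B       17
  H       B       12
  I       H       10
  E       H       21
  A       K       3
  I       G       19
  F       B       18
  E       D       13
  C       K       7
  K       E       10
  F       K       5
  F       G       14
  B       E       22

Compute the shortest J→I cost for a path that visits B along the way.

60

Best J to B: J–F–B costing 38
Shortest B→I: B–H–I = 22
Total via B: 38 + 22 = 60.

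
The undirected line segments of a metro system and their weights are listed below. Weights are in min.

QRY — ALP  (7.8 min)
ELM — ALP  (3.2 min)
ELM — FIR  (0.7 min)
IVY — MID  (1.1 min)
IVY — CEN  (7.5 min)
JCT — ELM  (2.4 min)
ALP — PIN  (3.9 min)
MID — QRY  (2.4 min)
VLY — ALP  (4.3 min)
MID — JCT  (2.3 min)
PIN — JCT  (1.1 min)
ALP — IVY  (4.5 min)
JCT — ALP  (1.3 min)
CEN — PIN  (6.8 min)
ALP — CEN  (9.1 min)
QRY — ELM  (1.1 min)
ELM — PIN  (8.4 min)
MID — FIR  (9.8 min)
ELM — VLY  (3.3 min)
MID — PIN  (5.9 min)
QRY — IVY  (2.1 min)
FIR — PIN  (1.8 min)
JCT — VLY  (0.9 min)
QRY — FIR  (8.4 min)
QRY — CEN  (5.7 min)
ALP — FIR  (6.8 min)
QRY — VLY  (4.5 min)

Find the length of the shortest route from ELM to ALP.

Compare a few routes:
ELM - JCT - ALP: 2.4+1.3 = 3.7
ELM - ALP: 3.2 = 3.2
Cheapest is ELM - ALP at 3.2 min.

3.2 min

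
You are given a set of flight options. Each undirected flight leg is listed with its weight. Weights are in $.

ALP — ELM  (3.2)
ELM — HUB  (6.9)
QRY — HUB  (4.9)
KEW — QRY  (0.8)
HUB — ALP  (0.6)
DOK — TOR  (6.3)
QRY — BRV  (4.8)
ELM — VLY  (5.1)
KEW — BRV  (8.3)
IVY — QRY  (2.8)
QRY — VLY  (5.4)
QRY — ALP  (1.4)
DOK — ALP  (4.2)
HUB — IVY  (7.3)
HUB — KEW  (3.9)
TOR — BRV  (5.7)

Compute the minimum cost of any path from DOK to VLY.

$11

Shortest distances from DOK:
DOK: 0
ALP: 4.2  (via DOK)
HUB: 4.8  (via ALP)
QRY: 5.6  (via ALP)
TOR: 6.3  (via DOK)
KEW: 6.4  (via QRY)
ELM: 7.4  (via ALP)
IVY: 8.4  (via QRY)
BRV: 10.4  (via QRY)
VLY: 11  (via QRY)
Shortest route: DOK–ALP–QRY–VLY = $11.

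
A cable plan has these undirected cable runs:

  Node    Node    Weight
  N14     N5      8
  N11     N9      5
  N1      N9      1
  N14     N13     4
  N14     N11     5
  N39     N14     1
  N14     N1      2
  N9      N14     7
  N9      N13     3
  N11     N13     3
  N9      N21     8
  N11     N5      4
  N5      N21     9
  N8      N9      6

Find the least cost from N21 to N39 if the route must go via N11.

Best N21 to N11: N21–N9–N11 costing 13
Best N11 to N39: N11–N14–N39 costing 6
Total via N11: 13 + 6 = 19.

19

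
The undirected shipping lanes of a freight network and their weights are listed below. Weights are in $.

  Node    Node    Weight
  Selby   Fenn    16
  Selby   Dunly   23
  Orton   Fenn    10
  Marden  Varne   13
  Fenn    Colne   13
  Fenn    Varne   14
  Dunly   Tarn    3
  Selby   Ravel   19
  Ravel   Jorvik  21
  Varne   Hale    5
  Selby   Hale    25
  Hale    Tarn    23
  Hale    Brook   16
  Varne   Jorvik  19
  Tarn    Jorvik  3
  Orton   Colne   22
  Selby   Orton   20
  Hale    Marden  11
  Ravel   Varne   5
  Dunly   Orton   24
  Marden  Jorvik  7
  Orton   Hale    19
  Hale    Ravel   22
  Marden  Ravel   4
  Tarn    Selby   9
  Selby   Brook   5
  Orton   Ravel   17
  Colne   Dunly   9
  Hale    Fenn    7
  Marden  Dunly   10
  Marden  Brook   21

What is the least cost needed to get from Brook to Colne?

$26

Settle nodes by increasing distance from Brook:
Brook: 0
Selby: 5  (via Brook)
Tarn: 14  (via Selby)
Hale: 16  (via Brook)
Jorvik: 17  (via Tarn)
Dunly: 17  (via Tarn)
Marden: 21  (via Brook)
Varne: 21  (via Hale)
Fenn: 21  (via Selby)
Ravel: 24  (via Selby)
Orton: 25  (via Selby)
Colne: 26  (via Dunly)
Shortest route: Brook → Selby → Tarn → Dunly → Colne = $26.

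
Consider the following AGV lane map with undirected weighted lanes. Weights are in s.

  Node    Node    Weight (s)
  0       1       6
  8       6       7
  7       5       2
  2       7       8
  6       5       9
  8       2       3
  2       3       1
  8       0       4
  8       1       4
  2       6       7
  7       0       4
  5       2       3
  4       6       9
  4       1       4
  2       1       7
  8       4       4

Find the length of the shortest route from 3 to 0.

8 s

Compare a few routes:
3–2–5–7–0: 1+3+2+4 = 10
3–2–7–0: 1+8+4 = 13
3–2–8–0: 1+3+4 = 8
3–2–1–0: 1+7+6 = 14
Cheapest is 3–2–8–0 at 8 s.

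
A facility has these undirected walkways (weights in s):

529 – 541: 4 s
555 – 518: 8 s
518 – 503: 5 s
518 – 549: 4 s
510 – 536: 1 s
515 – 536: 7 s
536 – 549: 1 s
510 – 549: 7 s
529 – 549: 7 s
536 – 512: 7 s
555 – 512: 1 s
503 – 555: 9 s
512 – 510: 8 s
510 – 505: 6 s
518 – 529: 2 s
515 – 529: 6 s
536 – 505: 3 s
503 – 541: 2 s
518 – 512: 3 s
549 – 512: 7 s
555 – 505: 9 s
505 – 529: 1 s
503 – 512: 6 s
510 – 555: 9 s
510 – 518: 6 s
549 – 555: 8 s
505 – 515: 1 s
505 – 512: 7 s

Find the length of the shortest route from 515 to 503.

Running Dijkstra from 515:
515: 0
505: 1  (via 515)
529: 2  (via 505)
518: 4  (via 529)
536: 4  (via 505)
549: 5  (via 536)
510: 5  (via 536)
541: 6  (via 529)
512: 7  (via 518)
503: 8  (via 541)
Shortest route: 515–505–529–541–503 = 8 s.

8 s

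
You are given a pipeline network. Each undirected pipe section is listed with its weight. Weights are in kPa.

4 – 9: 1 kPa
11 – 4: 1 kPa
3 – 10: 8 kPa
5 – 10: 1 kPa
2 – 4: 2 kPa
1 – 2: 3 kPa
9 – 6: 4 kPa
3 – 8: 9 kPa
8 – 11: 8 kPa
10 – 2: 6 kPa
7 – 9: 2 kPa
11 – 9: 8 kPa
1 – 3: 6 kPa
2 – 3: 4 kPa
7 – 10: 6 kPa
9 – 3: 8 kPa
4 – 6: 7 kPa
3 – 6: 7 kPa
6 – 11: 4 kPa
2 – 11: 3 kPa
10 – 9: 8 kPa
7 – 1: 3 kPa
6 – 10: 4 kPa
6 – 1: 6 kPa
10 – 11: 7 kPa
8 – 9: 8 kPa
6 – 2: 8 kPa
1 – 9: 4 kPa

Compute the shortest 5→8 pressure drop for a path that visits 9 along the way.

17 kPa

Shortest 5→9: 5 → 10 → 9 = 9
Shortest 9→8: 9 → 8 = 8
Total via 9: 9 + 8 = 17 kPa.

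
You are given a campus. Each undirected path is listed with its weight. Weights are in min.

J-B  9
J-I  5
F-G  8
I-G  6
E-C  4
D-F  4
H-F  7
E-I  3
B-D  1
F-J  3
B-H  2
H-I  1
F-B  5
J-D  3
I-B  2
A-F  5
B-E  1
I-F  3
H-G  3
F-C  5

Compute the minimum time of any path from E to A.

11 min

Settle nodes by increasing distance from E:
E: 0
B: 1  (via E)
D: 2  (via B)
H: 3  (via B)
I: 3  (via E)
C: 4  (via E)
J: 5  (via D)
F: 6  (via B)
G: 6  (via H)
A: 11  (via F)
Shortest route: E → B → F → A = 11 min.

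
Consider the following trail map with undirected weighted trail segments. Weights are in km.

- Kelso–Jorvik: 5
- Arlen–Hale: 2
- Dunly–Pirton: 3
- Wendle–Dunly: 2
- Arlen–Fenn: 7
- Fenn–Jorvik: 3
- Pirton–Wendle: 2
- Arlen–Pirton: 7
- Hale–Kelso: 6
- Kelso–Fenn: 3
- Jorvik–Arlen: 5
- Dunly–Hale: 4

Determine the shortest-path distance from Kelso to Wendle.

12 km

Enumerating some paths:
Kelso - Hale - Dunly - Pirton - Wendle: 6+4+3+2 = 15
Kelso - Hale - Dunly - Wendle: 6+4+2 = 12
Kelso - Hale - Arlen - Pirton - Wendle: 6+2+7+2 = 17
The minimum is 12 km via Kelso - Hale - Dunly - Wendle.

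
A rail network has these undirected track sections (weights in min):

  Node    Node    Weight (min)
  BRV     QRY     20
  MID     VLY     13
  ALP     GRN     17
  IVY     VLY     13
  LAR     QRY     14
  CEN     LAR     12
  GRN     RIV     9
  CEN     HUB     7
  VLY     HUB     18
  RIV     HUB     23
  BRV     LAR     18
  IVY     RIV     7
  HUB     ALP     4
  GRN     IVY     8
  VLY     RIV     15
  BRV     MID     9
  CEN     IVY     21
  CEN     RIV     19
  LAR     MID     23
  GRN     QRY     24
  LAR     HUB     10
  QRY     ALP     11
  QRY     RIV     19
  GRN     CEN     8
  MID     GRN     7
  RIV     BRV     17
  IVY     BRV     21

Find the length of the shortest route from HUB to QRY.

Running Dijkstra from HUB:
HUB: 0
ALP: 4  (via HUB)
CEN: 7  (via HUB)
LAR: 10  (via HUB)
QRY: 15  (via ALP)
Shortest route: HUB–ALP–QRY = 15 min.

15 min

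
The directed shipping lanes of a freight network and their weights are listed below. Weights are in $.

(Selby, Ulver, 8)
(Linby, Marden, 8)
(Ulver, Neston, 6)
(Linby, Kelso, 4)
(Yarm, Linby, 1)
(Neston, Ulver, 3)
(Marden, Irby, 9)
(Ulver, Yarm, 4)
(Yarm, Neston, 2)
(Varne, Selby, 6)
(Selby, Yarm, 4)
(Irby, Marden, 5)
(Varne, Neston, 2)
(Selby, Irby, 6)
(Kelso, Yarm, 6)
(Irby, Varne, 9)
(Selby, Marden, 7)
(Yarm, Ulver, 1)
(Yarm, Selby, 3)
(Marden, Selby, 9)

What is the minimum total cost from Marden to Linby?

Settle nodes by increasing distance from Marden:
Marden: 0
Selby: 9  (via Marden)
Irby: 9  (via Marden)
Yarm: 13  (via Selby)
Linby: 14  (via Yarm)
Shortest route: Marden → Selby → Yarm → Linby = $14.

$14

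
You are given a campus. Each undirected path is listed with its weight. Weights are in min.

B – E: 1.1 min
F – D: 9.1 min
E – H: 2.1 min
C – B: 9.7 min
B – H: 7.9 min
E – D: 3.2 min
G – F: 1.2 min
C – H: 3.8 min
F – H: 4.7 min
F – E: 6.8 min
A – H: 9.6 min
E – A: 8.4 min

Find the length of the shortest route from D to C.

9.1 min

Compare a few routes:
D - E - B - H - C: 3.2+1.1+7.9+3.8 = 16
D - E - H - C: 3.2+2.1+3.8 = 9.1
D - E - B - C: 3.2+1.1+9.7 = 14
Cheapest is D - E - H - C at 9.1 min.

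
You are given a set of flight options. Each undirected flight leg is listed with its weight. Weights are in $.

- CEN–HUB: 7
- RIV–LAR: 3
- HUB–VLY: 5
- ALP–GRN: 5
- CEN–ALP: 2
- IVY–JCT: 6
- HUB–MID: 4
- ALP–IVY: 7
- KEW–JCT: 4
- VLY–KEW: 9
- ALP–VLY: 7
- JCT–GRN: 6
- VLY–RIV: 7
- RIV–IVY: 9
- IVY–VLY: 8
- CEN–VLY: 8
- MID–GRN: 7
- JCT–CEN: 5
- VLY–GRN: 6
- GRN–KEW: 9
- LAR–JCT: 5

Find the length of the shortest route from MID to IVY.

Enumerating some paths:
MID - HUB - VLY - IVY: 4+5+8 = 17
MID - HUB - CEN - ALP - IVY: 4+7+2+7 = 20
MID - GRN - ALP - IVY: 7+5+7 = 19
MID - GRN - JCT - IVY: 7+6+6 = 19
Cheapest is MID - HUB - VLY - IVY at $17.

$17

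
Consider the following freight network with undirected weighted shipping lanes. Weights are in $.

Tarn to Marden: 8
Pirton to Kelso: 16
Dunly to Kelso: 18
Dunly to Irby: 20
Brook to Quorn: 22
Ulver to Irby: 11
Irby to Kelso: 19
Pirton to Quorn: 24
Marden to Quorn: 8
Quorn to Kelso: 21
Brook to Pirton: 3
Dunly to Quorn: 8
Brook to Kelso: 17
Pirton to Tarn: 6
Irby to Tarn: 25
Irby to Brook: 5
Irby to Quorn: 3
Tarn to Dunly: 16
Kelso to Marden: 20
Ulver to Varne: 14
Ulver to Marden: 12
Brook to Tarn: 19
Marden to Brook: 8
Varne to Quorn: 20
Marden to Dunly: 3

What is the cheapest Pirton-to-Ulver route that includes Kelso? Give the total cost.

Shortest Pirton→Kelso: Pirton → Kelso = 16
Shortest Kelso→Ulver: Kelso → Irby → Ulver = 30
Total via Kelso: 16 + 30 = $46.

$46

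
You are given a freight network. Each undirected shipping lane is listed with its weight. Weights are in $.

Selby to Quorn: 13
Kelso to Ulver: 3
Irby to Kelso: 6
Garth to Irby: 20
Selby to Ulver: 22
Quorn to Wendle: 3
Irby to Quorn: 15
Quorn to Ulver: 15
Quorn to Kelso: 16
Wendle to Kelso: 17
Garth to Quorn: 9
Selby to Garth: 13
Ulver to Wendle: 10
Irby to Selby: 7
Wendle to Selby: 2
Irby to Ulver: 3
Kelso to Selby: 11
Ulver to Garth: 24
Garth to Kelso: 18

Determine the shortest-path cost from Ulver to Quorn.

$13

Settle nodes by increasing distance from Ulver:
Ulver: 0
Irby: 3  (via Ulver)
Kelso: 3  (via Ulver)
Selby: 10  (via Irby)
Wendle: 10  (via Ulver)
Quorn: 13  (via Wendle)
Shortest route: Ulver–Wendle–Quorn = $13.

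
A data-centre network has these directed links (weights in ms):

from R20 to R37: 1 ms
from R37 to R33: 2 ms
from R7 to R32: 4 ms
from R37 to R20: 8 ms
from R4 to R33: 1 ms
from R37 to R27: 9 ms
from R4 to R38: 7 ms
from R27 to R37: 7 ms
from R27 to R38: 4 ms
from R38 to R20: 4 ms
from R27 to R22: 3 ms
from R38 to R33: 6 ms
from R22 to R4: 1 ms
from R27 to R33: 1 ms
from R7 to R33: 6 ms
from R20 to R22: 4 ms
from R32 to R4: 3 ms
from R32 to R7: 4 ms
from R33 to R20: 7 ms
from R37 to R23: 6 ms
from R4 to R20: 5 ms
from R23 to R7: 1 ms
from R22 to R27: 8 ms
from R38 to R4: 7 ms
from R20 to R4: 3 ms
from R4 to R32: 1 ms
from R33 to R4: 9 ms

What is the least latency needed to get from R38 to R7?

12 ms

Candidate routes:
R38 → R20 → R22 → R4 → R32 → R7: 4+4+1+1+4 = 14
R38 → R4 → R32 → R7: 7+1+4 = 12
R38 → R33 → R4 → R32 → R7: 6+9+1+4 = 20
The minimum is 12 ms via R38 → R4 → R32 → R7.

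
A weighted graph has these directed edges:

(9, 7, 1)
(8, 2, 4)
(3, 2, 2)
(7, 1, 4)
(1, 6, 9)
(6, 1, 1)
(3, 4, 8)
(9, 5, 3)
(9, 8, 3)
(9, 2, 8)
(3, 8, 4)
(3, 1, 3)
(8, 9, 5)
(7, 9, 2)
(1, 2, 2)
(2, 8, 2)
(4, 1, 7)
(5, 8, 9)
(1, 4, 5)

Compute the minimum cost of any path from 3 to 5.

Compare a few routes:
3–8–9–5: 4+5+3 = 12
3–1–2–8–9–5: 3+2+2+5+3 = 15
Cheapest is 3–8–9–5 at 12.

12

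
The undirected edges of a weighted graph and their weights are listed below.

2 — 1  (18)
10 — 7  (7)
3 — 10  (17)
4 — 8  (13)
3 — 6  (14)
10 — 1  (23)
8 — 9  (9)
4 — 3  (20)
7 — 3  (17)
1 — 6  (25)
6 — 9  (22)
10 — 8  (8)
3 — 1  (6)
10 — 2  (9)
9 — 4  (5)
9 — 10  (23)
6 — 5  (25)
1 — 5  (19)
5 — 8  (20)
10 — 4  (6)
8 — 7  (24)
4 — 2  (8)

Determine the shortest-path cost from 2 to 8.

Candidate routes:
2 → 10 → 8: 9+8 = 17
2 → 4 → 8: 8+13 = 21
2 → 4 → 10 → 8: 8+6+8 = 22
The minimum is 17 via 2 → 10 → 8.

17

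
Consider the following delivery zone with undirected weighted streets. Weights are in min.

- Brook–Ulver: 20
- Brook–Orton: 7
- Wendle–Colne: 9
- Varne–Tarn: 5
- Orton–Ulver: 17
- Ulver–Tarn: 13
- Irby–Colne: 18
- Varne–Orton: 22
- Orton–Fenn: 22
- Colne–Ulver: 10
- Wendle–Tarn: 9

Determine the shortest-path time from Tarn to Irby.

36 min

Compare a few routes:
Tarn → Ulver → Colne → Irby: 13+10+18 = 41
Tarn → Varne → Orton → Ulver → Colne → Irby: 5+22+17+10+18 = 72
Tarn → Wendle → Colne → Irby: 9+9+18 = 36
Cheapest is Tarn → Wendle → Colne → Irby at 36 min.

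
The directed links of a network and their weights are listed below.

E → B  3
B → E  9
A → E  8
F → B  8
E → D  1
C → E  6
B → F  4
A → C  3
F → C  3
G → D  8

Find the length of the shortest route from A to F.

Settle nodes by increasing distance from A:
A: 0
C: 3  (via A)
E: 8  (via A)
D: 9  (via E)
B: 11  (via E)
F: 15  (via B)
Shortest route: A–E–B–F = 15.

15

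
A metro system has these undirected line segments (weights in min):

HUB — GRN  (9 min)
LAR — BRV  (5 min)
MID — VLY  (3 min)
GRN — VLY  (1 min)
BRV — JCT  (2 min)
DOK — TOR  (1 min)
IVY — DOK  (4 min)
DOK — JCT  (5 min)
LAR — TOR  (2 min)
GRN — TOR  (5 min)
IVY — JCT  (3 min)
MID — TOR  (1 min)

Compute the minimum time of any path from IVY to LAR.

Candidate routes:
IVY - JCT - DOK - TOR - LAR: 3+5+1+2 = 11
IVY - JCT - BRV - LAR: 3+2+5 = 10
IVY - DOK - TOR - LAR: 4+1+2 = 7
The minimum is 7 min via IVY - DOK - TOR - LAR.

7 min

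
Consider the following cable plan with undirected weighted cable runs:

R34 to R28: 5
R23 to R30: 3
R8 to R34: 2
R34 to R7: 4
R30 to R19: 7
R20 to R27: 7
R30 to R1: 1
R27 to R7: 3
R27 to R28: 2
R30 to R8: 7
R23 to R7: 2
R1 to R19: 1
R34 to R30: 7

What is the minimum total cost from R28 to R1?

Running Dijkstra from R28:
R28: 0
R27: 2  (via R28)
R34: 5  (via R28)
R7: 5  (via R27)
R8: 7  (via R34)
R23: 7  (via R7)
R20: 9  (via R27)
R30: 10  (via R23)
R1: 11  (via R30)
Shortest route: R28–R27–R7–R23–R30–R1 = 11.

11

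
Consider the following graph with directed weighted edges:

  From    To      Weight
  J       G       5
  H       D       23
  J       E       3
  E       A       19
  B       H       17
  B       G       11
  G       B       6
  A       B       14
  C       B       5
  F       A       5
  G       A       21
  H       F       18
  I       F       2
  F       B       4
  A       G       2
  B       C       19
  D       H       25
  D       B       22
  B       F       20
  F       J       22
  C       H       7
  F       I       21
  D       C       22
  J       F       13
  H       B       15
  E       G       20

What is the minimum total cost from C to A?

30

Candidate routes:
C → B → G → A: 5+11+21 = 37
C → B → F → A: 5+20+5 = 30
Cheapest is C → B → F → A at 30.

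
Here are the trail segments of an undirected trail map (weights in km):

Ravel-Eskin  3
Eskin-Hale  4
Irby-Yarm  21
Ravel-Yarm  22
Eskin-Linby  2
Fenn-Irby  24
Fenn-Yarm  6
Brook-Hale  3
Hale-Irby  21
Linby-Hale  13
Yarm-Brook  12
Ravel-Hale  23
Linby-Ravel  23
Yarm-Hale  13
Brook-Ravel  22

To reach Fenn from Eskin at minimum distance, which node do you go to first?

Hale

Compare a few routes:
Eskin–Hale–Brook–Yarm–Fenn: 4+3+12+6 = 25
Eskin–Hale–Yarm–Fenn: 4+13+6 = 23
Eskin–Ravel–Yarm–Fenn: 3+22+6 = 31
Cheapest is Eskin–Hale–Yarm–Fenn at 23 km.
So from Eskin the first move is to Hale.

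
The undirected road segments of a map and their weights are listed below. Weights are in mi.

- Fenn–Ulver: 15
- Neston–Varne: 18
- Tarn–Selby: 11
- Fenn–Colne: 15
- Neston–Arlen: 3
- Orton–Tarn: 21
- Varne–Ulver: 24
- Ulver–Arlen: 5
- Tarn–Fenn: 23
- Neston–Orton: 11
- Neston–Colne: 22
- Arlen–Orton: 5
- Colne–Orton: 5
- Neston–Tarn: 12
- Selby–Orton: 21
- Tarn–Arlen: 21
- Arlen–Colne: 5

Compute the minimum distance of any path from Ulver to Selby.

Enumerating some paths:
Ulver - Arlen - Orton - Selby: 5+5+21 = 31
Ulver - Arlen - Colne - Orton - Selby: 5+5+5+21 = 36
Ulver - Arlen - Tarn - Selby: 5+21+11 = 37
The minimum is 31 mi via Ulver - Arlen - Orton - Selby.

31 mi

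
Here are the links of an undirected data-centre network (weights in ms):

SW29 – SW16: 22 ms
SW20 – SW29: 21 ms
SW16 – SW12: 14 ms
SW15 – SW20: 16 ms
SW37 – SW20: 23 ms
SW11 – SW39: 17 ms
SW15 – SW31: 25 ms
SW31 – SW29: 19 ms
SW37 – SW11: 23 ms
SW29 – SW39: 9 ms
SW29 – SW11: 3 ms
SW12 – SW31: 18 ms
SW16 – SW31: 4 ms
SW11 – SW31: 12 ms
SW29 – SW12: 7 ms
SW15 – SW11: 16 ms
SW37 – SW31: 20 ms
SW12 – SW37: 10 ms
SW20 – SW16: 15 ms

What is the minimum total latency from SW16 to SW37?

24 ms

Enumerating some paths:
SW16 → SW31 → SW37: 4+20 = 24
SW16 → SW31 → SW12 → SW37: 4+18+10 = 32
Cheapest is SW16 → SW31 → SW37 at 24 ms.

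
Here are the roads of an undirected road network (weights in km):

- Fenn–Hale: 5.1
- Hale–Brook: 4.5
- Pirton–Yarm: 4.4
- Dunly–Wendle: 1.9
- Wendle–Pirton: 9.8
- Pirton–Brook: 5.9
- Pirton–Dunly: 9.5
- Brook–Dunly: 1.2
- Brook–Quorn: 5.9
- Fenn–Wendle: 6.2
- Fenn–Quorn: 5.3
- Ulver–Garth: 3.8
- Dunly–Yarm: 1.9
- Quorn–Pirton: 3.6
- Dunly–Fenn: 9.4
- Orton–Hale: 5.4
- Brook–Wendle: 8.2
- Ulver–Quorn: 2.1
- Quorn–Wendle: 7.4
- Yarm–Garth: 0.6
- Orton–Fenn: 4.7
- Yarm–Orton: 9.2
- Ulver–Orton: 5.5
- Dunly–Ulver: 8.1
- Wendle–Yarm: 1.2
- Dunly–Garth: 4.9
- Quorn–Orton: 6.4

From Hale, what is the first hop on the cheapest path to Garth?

Candidate routes:
Hale → Brook → Dunly → Wendle → Yarm → Garth: 4.5+1.2+1.9+1.2+0.6 = 9.4
Hale → Brook → Dunly → Yarm → Garth: 4.5+1.2+1.9+0.6 = 8.2
Hale → Brook → Dunly → Garth: 4.5+1.2+4.9 = 10.6
The minimum is 8.2 km via Hale → Brook → Dunly → Yarm → Garth.
So from Hale the first move is to Brook.

Brook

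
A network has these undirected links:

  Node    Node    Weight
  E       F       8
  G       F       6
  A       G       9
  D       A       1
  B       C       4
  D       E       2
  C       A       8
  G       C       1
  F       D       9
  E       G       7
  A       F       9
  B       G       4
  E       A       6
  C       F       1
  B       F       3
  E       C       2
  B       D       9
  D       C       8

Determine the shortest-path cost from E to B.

6

Settle nodes by increasing distance from E:
E: 0
C: 2  (via E)
D: 2  (via E)
A: 3  (via D)
F: 3  (via C)
G: 3  (via C)
B: 6  (via C)
Shortest route: E–C–B = 6.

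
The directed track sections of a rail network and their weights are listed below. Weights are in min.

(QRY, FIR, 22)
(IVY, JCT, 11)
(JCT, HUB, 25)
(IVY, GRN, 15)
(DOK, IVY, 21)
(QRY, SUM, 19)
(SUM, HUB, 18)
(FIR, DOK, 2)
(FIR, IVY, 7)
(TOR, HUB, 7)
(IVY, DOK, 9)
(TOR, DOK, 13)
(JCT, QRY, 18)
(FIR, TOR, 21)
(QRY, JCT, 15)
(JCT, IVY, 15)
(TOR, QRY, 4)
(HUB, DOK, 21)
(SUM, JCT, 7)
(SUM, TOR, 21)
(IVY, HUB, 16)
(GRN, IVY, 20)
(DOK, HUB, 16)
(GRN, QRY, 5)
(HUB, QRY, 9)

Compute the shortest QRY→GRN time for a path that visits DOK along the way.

60 min

Best QRY to DOK: QRY–FIR–DOK costing 24
Shortest DOK→GRN: DOK–IVY–GRN = 36
Total via DOK: 24 + 36 = 60 min.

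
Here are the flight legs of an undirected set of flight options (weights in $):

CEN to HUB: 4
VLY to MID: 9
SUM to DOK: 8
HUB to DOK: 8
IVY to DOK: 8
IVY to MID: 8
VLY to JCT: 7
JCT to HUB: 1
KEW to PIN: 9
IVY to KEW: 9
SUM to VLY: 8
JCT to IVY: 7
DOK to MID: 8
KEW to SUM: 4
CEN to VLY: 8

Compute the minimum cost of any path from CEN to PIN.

$29

Compare a few routes:
CEN → VLY → SUM → KEW → PIN: 8+8+4+9 = 29
CEN → HUB → JCT → IVY → KEW → PIN: 4+1+7+9+9 = 30
The minimum is $29 via CEN → VLY → SUM → KEW → PIN.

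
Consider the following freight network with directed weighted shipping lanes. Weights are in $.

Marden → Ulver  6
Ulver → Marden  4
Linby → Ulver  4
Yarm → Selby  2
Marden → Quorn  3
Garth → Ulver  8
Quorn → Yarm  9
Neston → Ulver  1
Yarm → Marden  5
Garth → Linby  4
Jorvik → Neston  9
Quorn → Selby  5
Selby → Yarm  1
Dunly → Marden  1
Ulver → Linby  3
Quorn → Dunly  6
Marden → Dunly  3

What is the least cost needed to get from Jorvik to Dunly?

$17

Compare a few routes:
Jorvik–Neston–Ulver–Marden–Dunly: 9+1+4+3 = 17
Jorvik–Neston–Ulver–Marden–Quorn–Dunly: 9+1+4+3+6 = 23
The minimum is $17 via Jorvik–Neston–Ulver–Marden–Dunly.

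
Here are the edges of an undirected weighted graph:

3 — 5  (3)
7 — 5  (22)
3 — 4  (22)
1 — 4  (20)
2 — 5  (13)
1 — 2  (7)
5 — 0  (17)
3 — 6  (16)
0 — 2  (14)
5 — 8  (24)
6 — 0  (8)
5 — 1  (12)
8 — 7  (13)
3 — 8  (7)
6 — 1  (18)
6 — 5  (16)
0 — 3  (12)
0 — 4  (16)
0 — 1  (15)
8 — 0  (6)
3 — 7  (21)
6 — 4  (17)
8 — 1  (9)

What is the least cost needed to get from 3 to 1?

15

Candidate routes:
3 - 8 - 1: 7+9 = 16
3 - 5 - 1: 3+12 = 15
The minimum is 15 via 3 - 5 - 1.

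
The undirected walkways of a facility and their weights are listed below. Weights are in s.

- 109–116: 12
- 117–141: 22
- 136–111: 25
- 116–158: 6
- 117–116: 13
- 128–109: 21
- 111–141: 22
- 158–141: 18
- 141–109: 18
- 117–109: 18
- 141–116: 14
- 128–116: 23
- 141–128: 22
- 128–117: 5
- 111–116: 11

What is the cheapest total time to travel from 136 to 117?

Settle nodes by increasing distance from 136:
136: 0
111: 25  (via 136)
116: 36  (via 111)
158: 42  (via 116)
141: 47  (via 111)
109: 48  (via 116)
117: 49  (via 116)
Shortest route: 136–111–116–117 = 49 s.

49 s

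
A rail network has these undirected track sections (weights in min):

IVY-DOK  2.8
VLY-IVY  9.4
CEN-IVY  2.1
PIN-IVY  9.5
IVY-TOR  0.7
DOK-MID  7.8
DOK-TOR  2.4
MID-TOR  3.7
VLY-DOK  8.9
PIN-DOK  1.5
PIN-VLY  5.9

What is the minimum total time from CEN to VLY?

11.5 min

Running Dijkstra from CEN:
CEN: 0
IVY: 2.1  (via CEN)
TOR: 2.8  (via IVY)
DOK: 4.9  (via IVY)
PIN: 6.4  (via DOK)
MID: 6.5  (via TOR)
VLY: 11.5  (via IVY)
Shortest route: CEN–IVY–VLY = 11.5 min.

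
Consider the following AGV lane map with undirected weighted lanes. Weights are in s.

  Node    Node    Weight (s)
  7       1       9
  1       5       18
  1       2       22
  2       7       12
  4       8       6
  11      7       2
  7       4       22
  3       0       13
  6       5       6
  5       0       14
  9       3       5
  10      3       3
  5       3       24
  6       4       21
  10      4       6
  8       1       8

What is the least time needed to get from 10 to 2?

40 s

Shortest distances from 10:
10: 0
3: 3  (via 10)
4: 6  (via 10)
9: 8  (via 3)
8: 12  (via 4)
0: 16  (via 3)
1: 20  (via 8)
5: 27  (via 3)
6: 27  (via 4)
7: 28  (via 4)
11: 30  (via 7)
2: 40  (via 7)
Shortest route: 10 → 4 → 7 → 2 = 40 s.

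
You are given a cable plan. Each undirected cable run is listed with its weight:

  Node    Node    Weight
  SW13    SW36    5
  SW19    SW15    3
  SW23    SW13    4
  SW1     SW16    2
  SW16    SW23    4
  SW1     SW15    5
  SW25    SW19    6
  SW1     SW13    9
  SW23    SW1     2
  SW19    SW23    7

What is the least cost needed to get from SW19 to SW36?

Shortest distances from SW19:
SW19: 0
SW15: 3  (via SW19)
SW25: 6  (via SW19)
SW23: 7  (via SW19)
SW1: 8  (via SW15)
SW16: 10  (via SW1)
SW13: 11  (via SW23)
SW36: 16  (via SW13)
Shortest route: SW19–SW23–SW13–SW36 = 16.

16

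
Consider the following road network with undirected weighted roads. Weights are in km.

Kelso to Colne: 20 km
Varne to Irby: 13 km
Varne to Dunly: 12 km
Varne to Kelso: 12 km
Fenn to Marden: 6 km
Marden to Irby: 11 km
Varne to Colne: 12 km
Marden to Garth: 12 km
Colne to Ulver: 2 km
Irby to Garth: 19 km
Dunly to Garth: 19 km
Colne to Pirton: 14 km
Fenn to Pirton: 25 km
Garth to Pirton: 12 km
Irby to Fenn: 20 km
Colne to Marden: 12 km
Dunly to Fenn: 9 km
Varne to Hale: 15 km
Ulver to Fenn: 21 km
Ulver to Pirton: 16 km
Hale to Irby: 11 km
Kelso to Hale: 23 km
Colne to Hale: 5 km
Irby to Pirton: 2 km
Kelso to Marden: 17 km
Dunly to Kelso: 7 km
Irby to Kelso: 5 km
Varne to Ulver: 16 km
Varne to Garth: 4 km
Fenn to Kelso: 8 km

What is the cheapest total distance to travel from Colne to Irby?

Settle nodes by increasing distance from Colne:
Colne: 0
Ulver: 2  (via Colne)
Hale: 5  (via Colne)
Varne: 12  (via Colne)
Marden: 12  (via Colne)
Pirton: 14  (via Colne)
Irby: 16  (via Hale)
Shortest route: Colne–Hale–Irby = 16 km.

16 km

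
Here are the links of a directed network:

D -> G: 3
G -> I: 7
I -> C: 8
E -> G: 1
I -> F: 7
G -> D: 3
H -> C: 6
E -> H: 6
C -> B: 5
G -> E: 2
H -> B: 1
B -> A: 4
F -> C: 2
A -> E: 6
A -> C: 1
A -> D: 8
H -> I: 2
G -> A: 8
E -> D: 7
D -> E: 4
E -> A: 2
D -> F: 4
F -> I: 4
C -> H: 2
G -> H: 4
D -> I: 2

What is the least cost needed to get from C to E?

13

Candidate routes:
C–H–B–A–D–E: 2+1+4+8+4 = 19
C–B–A–E: 5+4+6 = 15
C–H–B–A–E: 2+1+4+6 = 13
The minimum is 13 via C–H–B–A–E.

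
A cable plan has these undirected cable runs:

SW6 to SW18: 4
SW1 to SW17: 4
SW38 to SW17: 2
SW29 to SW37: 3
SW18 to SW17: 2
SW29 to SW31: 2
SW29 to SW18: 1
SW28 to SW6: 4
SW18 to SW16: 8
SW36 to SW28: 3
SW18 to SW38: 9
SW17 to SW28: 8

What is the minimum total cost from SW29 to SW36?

12

Enumerating some paths:
SW29 → SW18 → SW17 → SW28 → SW36: 1+2+8+3 = 14
SW29 → SW18 → SW38 → SW17 → SW28 → SW36: 1+9+2+8+3 = 23
SW29 → SW18 → SW6 → SW28 → SW36: 1+4+4+3 = 12
The minimum is 12 via SW29 → SW18 → SW6 → SW28 → SW36.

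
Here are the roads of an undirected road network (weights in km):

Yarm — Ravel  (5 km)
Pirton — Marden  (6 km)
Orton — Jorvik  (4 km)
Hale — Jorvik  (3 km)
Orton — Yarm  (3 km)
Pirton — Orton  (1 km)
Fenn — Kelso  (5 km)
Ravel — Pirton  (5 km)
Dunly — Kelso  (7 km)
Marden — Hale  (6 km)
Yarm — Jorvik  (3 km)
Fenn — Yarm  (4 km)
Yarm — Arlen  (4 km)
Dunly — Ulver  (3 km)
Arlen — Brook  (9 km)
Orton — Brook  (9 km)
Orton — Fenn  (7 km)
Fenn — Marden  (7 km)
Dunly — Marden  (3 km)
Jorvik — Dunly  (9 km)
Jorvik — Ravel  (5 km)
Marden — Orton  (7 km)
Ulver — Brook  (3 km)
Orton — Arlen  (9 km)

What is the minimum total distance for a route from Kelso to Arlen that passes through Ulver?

Shortest Kelso→Ulver: Kelso–Dunly–Ulver = 10
Shortest Ulver→Arlen: Ulver–Brook–Arlen = 12
Total via Ulver: 10 + 12 = 22 km.

22 km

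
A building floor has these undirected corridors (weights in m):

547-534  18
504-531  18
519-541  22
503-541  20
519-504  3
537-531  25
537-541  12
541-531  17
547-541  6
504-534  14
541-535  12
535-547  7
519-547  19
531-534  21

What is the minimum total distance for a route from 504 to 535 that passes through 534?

39 m

Best 504 to 534: 504 → 534 costing 14
Shortest 534→535: 534 → 547 → 535 = 25
Total via 534: 14 + 25 = 39 m.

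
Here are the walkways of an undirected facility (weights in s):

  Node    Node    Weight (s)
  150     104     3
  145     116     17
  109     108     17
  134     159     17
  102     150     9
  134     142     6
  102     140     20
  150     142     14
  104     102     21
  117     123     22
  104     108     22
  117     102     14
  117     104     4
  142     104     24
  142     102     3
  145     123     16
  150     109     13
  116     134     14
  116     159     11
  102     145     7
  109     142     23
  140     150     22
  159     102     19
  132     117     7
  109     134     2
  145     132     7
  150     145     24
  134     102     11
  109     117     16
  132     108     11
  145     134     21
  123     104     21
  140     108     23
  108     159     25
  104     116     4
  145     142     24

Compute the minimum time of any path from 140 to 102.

20 s

Compare a few routes:
140 - 102: 20 = 20
140 - 150 - 142 - 102: 22+14+3 = 39
140 - 150 - 102: 22+9 = 31
Cheapest is 140 - 102 at 20 s.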